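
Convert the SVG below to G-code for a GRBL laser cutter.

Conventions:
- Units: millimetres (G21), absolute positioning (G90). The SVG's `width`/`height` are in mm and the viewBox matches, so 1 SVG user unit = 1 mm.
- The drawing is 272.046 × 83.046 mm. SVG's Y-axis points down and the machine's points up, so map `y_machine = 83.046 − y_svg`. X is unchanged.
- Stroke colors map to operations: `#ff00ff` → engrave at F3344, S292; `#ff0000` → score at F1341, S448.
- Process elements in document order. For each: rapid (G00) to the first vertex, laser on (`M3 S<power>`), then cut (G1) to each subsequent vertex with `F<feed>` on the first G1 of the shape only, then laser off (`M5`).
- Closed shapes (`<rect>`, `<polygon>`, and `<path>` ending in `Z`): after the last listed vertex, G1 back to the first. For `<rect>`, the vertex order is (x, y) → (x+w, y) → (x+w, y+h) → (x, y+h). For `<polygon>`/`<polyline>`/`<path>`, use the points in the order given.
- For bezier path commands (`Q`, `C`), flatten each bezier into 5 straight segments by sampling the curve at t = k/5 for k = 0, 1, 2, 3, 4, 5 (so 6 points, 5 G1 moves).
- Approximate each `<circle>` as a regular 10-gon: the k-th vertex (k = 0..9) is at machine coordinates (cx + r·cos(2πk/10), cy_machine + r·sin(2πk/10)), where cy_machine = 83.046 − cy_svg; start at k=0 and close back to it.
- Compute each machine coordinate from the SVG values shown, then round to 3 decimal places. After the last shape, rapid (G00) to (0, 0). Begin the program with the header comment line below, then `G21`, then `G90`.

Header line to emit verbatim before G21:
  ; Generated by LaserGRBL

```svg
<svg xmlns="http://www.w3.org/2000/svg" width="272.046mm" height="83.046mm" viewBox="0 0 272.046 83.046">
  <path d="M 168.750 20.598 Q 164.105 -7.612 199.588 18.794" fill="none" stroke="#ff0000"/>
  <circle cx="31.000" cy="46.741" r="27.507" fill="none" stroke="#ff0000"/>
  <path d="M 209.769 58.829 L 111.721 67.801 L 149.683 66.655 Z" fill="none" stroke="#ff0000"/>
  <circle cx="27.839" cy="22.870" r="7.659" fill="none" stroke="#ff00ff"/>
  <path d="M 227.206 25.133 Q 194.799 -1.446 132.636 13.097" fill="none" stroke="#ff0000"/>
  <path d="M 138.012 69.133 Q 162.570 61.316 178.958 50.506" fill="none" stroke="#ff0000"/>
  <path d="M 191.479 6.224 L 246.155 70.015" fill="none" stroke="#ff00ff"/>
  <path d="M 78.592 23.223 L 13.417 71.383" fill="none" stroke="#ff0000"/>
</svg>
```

viewBox `0 0 272.046 83.046` with mm width/height → 1 unit = 1 mm. Flip: y_m = 83.046 − y_svg.

**Shape 1** — `<path>` quadratic bezier, stroke `#ff0000` → score (S448, F1341). Control points (SVG): P0=(168.750,20.598), P1=(164.105,-7.612), P2=(199.588,18.794); sampled at t=k/5. Machine vertices: (168.750,62.448) → (168.497,71.547) → (171.454,76.277) → (177.622,76.638) → (187.000,72.630) → (199.588,64.252). Open path.

**Shape 2** — `<circle>` circle, stroke `#ff0000` → score (S448, F1341). Machine vertices: (58.507,36.305) → (53.254,52.473) → (39.500,62.466) → (22.500,62.466) → (8.746,52.473) → (3.493,36.305) → (8.746,20.137) → (22.500,10.144) → (39.500,10.144) → (53.254,20.137) → (58.507,36.305). Closed: final G1 returns to the first vertex.

**Shape 3** — `<path>` closed polygon, stroke `#ff0000` → score (S448, F1341). Machine vertices: (209.769,24.217) → (111.721,15.245) → (149.683,16.391) → (209.769,24.217). Closed: final G1 returns to the first vertex.

**Shape 4** — `<circle>` circle, stroke `#ff00ff` → engrave (S292, F3344). Machine vertices: (35.498,60.176) → (34.035,64.678) → (30.206,67.460) → (25.472,67.460) → (21.643,64.678) → (20.180,60.176) → (21.643,55.674) → (25.472,52.892) → (30.206,52.892) → (34.035,55.674) → (35.498,60.176). Closed: final G1 returns to the first vertex.

**Shape 5** — `<path>` quadratic bezier, stroke `#ff0000` → score (S448, F1341). Control points (SVG): P0=(227.206,25.133), P1=(194.799,-1.446), P2=(132.636,13.097); sampled at t=k/5. Machine vertices: (227.206,57.913) → (213.053,66.900) → (196.519,72.597) → (177.605,75.004) → (156.311,74.121) → (132.636,69.949). Open path.

**Shape 6** — `<path>` quadratic bezier, stroke `#ff0000` → score (S448, F1341). Control points (SVG): P0=(138.012,69.133), P1=(162.570,61.316), P2=(178.958,50.506); sampled at t=k/5. Machine vertices: (138.012,13.913) → (147.508,17.160) → (156.351,20.645) → (164.540,24.371) → (172.076,28.336) → (178.958,32.540). Open path.

**Shape 7** — `<path>` line segment, stroke `#ff00ff` → engrave (S292, F3344). Machine vertices: (191.479,76.822) → (246.155,13.031). Open path.

**Shape 8** — `<path>` line segment, stroke `#ff0000` → score (S448, F1341). Machine vertices: (78.592,59.823) → (13.417,11.663). Open path.

; Generated by LaserGRBL
G21
G90
G00 X168.750 Y62.448
M3 S448
G1 X168.497 Y71.547 F1341
G1 X171.454 Y76.277
G1 X177.622 Y76.638
G1 X187.000 Y72.630
G1 X199.588 Y64.252
M5
G00 X58.507 Y36.305
M3 S448
G1 X53.254 Y52.473 F1341
G1 X39.500 Y62.466
G1 X22.500 Y62.466
G1 X8.746 Y52.473
G1 X3.493 Y36.305
G1 X8.746 Y20.137
G1 X22.500 Y10.144
G1 X39.500 Y10.144
G1 X53.254 Y20.137
G1 X58.507 Y36.305
M5
G00 X209.769 Y24.217
M3 S448
G1 X111.721 Y15.245 F1341
G1 X149.683 Y16.391
G1 X209.769 Y24.217
M5
G00 X35.498 Y60.176
M3 S292
G1 X34.035 Y64.678 F3344
G1 X30.206 Y67.460
G1 X25.472 Y67.460
G1 X21.643 Y64.678
G1 X20.180 Y60.176
G1 X21.643 Y55.674
G1 X25.472 Y52.892
G1 X30.206 Y52.892
G1 X34.035 Y55.674
G1 X35.498 Y60.176
M5
G00 X227.206 Y57.913
M3 S448
G1 X213.053 Y66.900 F1341
G1 X196.519 Y72.597
G1 X177.605 Y75.004
G1 X156.311 Y74.121
G1 X132.636 Y69.949
M5
G00 X138.012 Y13.913
M3 S448
G1 X147.508 Y17.160 F1341
G1 X156.351 Y20.645
G1 X164.540 Y24.371
G1 X172.076 Y28.336
G1 X178.958 Y32.540
M5
G00 X191.479 Y76.822
M3 S292
G1 X246.155 Y13.031 F3344
M5
G00 X78.592 Y59.823
M3 S448
G1 X13.417 Y11.663 F1341
M5
G00 X0.000 Y0.000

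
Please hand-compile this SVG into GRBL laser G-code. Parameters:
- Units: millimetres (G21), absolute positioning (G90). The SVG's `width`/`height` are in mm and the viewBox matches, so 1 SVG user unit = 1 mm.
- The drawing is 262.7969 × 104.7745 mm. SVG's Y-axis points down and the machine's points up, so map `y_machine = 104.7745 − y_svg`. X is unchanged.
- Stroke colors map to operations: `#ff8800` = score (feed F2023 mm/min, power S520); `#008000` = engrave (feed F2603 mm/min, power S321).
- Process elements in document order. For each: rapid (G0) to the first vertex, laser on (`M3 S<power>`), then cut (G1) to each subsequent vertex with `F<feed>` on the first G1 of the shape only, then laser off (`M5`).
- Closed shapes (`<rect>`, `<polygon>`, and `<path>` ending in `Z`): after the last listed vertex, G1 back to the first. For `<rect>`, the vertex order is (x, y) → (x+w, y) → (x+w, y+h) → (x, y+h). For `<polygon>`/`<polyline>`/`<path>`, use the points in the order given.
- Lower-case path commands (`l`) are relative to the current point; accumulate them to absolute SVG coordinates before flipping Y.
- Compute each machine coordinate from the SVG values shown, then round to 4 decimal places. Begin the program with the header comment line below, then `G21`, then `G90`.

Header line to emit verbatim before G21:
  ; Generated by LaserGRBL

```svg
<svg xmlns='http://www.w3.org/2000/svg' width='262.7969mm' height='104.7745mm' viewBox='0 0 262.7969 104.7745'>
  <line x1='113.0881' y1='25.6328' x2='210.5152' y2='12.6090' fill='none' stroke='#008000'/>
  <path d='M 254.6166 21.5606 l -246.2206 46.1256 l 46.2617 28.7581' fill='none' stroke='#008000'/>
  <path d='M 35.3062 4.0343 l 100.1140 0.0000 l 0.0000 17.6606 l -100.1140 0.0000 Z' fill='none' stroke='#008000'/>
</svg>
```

; Generated by LaserGRBL
G21
G90
G0 X113.0881 Y79.1417
M3 S321
G1 X210.5152 Y92.1655 F2603
M5
G0 X254.6166 Y83.2139
M3 S321
G1 X8.3960 Y37.0883 F2603
G1 X54.6577 Y8.3302
M5
G0 X35.3062 Y100.7402
M3 S321
G1 X135.4202 Y100.7402 F2603
G1 X135.4202 Y83.0796
G1 X35.3062 Y83.0796
G1 X35.3062 Y100.7402
M5

Since the viewBox matches the mm dimensions, user units are millimetres directly. The only transform is the Y-flip y_m = 104.7745 − y_svg.

Shape 1 is a line segment drawn with `<line>`. Its stroke #008000 means engrave at S321, F2603. After flipping Y the toolpath is (113.0881,79.1417) → (210.5152,92.1655).

Shape 2 is a open polyline drawn with `<path>`. Its stroke #008000 means engrave at S321, F2603. After flipping Y the toolpath is (254.6166,83.2139) → (8.3960,37.0883) → (54.6577,8.3302).

Shape 3 is a rectangle drawn with `<path>`. Its stroke #008000 means engrave at S321, F2603. After flipping Y the toolpath is (35.3062,100.7402) → (135.4202,100.7402) → (135.4202,83.0796) → (35.3062,83.0796) → (35.3062,100.7402), returning to the start.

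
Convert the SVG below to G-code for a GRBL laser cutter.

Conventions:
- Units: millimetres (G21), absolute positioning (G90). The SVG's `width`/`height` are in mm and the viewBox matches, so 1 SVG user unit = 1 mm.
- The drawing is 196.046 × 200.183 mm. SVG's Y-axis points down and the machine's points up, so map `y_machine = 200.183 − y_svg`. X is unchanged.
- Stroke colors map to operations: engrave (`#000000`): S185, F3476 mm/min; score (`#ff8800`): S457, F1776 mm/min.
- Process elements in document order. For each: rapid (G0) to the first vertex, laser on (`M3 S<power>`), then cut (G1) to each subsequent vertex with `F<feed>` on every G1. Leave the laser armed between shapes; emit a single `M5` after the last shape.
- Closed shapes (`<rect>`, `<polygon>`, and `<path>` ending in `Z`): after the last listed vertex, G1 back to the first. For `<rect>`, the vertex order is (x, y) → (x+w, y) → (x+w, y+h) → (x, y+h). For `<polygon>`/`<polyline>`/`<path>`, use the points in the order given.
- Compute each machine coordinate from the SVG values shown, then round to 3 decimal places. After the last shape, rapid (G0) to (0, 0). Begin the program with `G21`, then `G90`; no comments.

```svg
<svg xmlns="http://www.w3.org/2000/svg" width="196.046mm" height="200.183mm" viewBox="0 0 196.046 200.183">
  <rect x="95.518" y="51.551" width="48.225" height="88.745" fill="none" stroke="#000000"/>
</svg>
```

Since the viewBox matches the mm dimensions, user units are millimetres directly. The only transform is the Y-flip y_m = 200.183 − y_svg.

Shape 1 is a rectangle drawn with `<rect>`. Its stroke #000000 means engrave at S185, F3476. After flipping Y the toolpath is (95.518,148.632) → (143.743,148.632) → (143.743,59.887) → (95.518,59.887) → (95.518,148.632), returning to the start.

G21
G90
G0 X95.518 Y148.632
M3 S185
G1 X143.743 Y148.632 F3476
G1 X143.743 Y59.887 F3476
G1 X95.518 Y59.887 F3476
G1 X95.518 Y148.632 F3476
M5
G0 X0.000 Y0.000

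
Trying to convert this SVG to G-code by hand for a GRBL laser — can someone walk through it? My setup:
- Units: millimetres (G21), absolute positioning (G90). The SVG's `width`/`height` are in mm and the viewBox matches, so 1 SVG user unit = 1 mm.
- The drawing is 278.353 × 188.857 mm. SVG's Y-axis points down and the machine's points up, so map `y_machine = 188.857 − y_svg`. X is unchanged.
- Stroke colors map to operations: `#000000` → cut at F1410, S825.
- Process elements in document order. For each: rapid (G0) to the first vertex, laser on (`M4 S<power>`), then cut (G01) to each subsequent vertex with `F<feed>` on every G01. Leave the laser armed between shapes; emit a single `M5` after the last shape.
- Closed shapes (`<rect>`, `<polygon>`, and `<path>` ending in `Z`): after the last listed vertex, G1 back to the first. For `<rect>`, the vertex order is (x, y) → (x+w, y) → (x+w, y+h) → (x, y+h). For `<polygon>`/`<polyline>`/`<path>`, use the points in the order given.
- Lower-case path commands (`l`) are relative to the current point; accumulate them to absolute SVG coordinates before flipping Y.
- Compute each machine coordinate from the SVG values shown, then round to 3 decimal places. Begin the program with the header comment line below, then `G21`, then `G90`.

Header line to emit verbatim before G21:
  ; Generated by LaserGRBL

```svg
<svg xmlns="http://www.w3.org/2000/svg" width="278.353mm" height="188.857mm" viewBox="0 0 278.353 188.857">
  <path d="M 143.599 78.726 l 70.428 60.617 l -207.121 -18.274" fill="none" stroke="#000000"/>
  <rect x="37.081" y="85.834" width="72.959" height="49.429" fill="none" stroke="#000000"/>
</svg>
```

viewBox `0 0 278.353 188.857` with mm width/height → 1 unit = 1 mm. Flip: y_m = 188.857 − y_svg.

**Shape 1** — `<path>` open polyline, stroke `#000000` → cut (S825, F1410). Machine vertices: (143.599,110.131) → (214.027,49.514) → (6.906,67.788). Open path.

**Shape 2** — `<rect>` rectangle, stroke `#000000` → cut (S825, F1410). Machine vertices: (37.081,103.023) → (110.040,103.023) → (110.040,53.594) → (37.081,53.594) → (37.081,103.023). Closed: final G1 returns to the first vertex.

; Generated by LaserGRBL
G21
G90
G0 X143.599 Y110.131
M4 S825
G01 X214.027 Y49.514 F1410
G01 X6.906 Y67.788 F1410
G0 X37.081 Y103.023
M4 S825
G01 X110.040 Y103.023 F1410
G01 X110.040 Y53.594 F1410
G01 X37.081 Y53.594 F1410
G01 X37.081 Y103.023 F1410
M5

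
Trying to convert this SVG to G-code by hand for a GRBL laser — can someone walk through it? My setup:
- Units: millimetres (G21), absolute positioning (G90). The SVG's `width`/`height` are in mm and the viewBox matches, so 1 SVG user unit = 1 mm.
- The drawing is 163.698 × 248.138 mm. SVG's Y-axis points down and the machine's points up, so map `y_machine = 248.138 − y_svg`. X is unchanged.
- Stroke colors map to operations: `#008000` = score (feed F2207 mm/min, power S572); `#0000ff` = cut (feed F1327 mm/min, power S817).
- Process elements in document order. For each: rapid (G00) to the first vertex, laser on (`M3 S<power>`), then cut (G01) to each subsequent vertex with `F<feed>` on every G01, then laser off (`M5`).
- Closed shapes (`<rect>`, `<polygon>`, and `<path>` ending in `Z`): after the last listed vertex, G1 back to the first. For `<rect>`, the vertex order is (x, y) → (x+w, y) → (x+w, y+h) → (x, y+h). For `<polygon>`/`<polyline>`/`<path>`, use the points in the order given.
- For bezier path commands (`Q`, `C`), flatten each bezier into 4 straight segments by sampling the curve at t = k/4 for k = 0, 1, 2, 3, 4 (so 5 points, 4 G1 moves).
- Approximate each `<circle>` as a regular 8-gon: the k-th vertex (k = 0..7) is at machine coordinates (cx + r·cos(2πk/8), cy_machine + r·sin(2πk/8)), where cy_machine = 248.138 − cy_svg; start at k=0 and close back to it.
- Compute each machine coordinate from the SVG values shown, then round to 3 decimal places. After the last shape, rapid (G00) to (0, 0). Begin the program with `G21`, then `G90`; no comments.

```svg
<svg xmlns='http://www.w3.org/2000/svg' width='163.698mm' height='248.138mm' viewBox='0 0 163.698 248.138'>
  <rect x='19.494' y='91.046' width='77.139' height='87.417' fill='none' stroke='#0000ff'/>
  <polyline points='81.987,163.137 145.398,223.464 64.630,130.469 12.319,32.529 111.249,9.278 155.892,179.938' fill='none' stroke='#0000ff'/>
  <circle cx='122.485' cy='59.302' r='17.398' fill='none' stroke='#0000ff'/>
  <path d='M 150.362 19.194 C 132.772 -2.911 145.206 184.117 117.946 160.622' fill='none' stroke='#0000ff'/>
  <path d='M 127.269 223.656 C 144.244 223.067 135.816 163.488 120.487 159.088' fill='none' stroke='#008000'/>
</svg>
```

viewBox `0 0 163.698 248.138` with mm width/height → 1 unit = 1 mm. Flip: y_m = 248.138 − y_svg.

**Shape 1** — `<rect>` rectangle, stroke `#0000ff` → cut (S817, F1327). Machine vertices: (19.494,157.092) → (96.633,157.092) → (96.633,69.675) → (19.494,69.675) → (19.494,157.092). Closed: final G1 returns to the first vertex.

**Shape 2** — `<polyline>` open polyline, stroke `#0000ff` → cut (S817, F1327). Machine vertices: (81.987,85.001) → (145.398,24.674) → (64.630,117.669) → (12.319,215.609) → (111.249,238.860) → (155.892,68.200). Open path.

**Shape 3** — `<circle>` circle, stroke `#0000ff` → cut (S817, F1327). Machine vertices: (139.883,188.836) → (134.787,201.138) → (122.485,206.234) → (110.183,201.138) → (105.087,188.836) → (110.183,176.534) → (122.485,171.438) → (134.787,176.534) → (139.883,188.836). Closed: final G1 returns to the first vertex.

**Shape 4** — `<path>` cubic bezier, stroke `#0000ff` → cut (S817, F1327). Control points (SVG): P0=(150.362,19.194), P1=(132.772,-2.911), P2=(145.206,184.117), P3=(117.946,160.622); sampled at t=k/4. Machine vertices: (150.362,228.944) → (141.710,212.867) → (137.780,157.709) → (132.038,102.811) → (117.946,87.516). Open path.

**Shape 5** — `<path>` cubic bezier, stroke `#008000` → score (S572, F2207). Control points (SVG): P0=(127.269,223.656), P1=(144.244,223.067), P2=(135.816,163.488), P3=(120.487,159.088); sampled at t=k/4. Machine vertices: (127.269,24.482) → (135.526,34.200) → (135.992,55.337) → (130.401,77.188) → (120.487,89.050). Open path.

G21
G90
G00 X19.494 Y157.092
M3 S817
G01 X96.633 Y157.092 F1327
G01 X96.633 Y69.675 F1327
G01 X19.494 Y69.675 F1327
G01 X19.494 Y157.092 F1327
M5
G00 X81.987 Y85.001
M3 S817
G01 X145.398 Y24.674 F1327
G01 X64.630 Y117.669 F1327
G01 X12.319 Y215.609 F1327
G01 X111.249 Y238.860 F1327
G01 X155.892 Y68.200 F1327
M5
G00 X139.883 Y188.836
M3 S817
G01 X134.787 Y201.138 F1327
G01 X122.485 Y206.234 F1327
G01 X110.183 Y201.138 F1327
G01 X105.087 Y188.836 F1327
G01 X110.183 Y176.534 F1327
G01 X122.485 Y171.438 F1327
G01 X134.787 Y176.534 F1327
G01 X139.883 Y188.836 F1327
M5
G00 X150.362 Y228.944
M3 S817
G01 X141.710 Y212.867 F1327
G01 X137.780 Y157.709 F1327
G01 X132.038 Y102.811 F1327
G01 X117.946 Y87.516 F1327
M5
G00 X127.269 Y24.482
M3 S572
G01 X135.526 Y34.200 F2207
G01 X135.992 Y55.337 F2207
G01 X130.401 Y77.188 F2207
G01 X120.487 Y89.050 F2207
M5
G00 X0.000 Y0.000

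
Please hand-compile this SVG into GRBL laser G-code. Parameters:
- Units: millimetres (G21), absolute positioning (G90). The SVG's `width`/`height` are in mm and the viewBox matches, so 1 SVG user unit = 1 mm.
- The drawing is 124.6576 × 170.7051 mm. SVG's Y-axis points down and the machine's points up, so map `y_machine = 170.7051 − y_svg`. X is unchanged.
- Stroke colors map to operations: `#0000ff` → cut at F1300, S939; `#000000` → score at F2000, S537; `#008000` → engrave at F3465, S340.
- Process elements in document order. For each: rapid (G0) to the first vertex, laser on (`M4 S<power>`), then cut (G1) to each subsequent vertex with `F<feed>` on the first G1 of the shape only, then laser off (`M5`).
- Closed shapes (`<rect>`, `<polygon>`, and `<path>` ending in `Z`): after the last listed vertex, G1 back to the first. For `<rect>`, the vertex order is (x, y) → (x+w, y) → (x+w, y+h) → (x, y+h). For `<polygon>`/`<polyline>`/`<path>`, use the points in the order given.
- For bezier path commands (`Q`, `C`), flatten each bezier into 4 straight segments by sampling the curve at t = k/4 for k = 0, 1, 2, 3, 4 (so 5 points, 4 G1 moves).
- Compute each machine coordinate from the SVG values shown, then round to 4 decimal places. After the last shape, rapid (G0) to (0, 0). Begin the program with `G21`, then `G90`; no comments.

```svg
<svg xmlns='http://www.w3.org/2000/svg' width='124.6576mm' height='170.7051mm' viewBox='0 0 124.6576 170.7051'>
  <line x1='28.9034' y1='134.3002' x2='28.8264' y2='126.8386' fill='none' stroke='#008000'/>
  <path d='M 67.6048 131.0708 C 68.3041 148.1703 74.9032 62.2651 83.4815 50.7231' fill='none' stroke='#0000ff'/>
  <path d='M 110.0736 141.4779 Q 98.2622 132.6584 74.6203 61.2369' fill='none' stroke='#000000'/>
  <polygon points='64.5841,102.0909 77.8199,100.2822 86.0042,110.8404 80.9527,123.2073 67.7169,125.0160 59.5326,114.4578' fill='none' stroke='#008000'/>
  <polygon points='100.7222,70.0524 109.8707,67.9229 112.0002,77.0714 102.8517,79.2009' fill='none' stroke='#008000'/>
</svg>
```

1 u = 1 mm; y_m = 170.7051 − y.

[1] `<line>` line segment, #008000→engrave S340 F3465: (28.9034,36.4049) → (28.8264,43.8665)

[2] `<path>` cubic bezier, #0000ff→cut S939 F1300: (67.6048,39.6343) → (69.1742,43.3517) → (72.5885,69.0676) → (77.4801,100.1538) → (83.4815,119.9820)

[3] `<path>` quadratic bezier, #000000→score S537 F2000: (110.0736,29.2272) → (103.4285,37.5496) → (95.3046,53.6972) → (85.7018,77.6701) → (74.6203,109.4682)

[4] `<polygon>` regular polygon, #008000→engrave S340 F3465: (64.5841,68.6142) → (77.8199,70.4229) → (86.0042,59.8647) → (80.9527,47.4978) → (67.7169,45.6891) → (59.5326,56.2473) → (64.5841,68.6142) (closed)

[5] `<polygon>` regular polygon, #008000→engrave S340 F3465: (100.7222,100.6527) → (109.8707,102.7822) → (112.0002,93.6337) → (102.8517,91.5042) → (100.7222,100.6527) (closed)

G21
G90
G0 X28.9034 Y36.4049
M4 S340
G1 X28.8264 Y43.8665 F3465
M5
G0 X67.6048 Y39.6343
M4 S939
G1 X69.1742 Y43.3517 F1300
G1 X72.5885 Y69.0676
G1 X77.4801 Y100.1538
G1 X83.4815 Y119.9820
M5
G0 X110.0736 Y29.2272
M4 S537
G1 X103.4285 Y37.5496 F2000
G1 X95.3046 Y53.6972
G1 X85.7018 Y77.6701
G1 X74.6203 Y109.4682
M5
G0 X64.5841 Y68.6142
M4 S340
G1 X77.8199 Y70.4229 F3465
G1 X86.0042 Y59.8647
G1 X80.9527 Y47.4978
G1 X67.7169 Y45.6891
G1 X59.5326 Y56.2473
G1 X64.5841 Y68.6142
M5
G0 X100.7222 Y100.6527
M4 S340
G1 X109.8707 Y102.7822 F3465
G1 X112.0002 Y93.6337
G1 X102.8517 Y91.5042
G1 X100.7222 Y100.6527
M5
G0 X0.0000 Y0.0000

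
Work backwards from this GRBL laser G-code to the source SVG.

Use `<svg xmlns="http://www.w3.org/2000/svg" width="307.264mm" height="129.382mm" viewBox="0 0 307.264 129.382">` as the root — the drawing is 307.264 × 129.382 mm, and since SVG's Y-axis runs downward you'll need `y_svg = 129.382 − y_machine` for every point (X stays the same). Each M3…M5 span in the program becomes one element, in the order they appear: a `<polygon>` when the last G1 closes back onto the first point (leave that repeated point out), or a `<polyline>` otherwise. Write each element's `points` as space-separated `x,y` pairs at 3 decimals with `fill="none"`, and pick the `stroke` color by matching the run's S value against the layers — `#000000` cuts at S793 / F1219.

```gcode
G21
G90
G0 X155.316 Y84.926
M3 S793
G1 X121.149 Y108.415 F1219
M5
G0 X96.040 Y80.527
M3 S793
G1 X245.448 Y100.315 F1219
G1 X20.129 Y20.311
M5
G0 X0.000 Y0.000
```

Each laser-on run becomes one SVG element. Flip Y back into SVG space with y_svg = 129.382 − y_machine. Every run uses S793, so all elements get stroke `#000000` (cut).

Run 1: The run is open, so emit a `<polyline>` with points (Y-flipped): 155.316,44.456 121.149,20.967.

Run 2: The run is open, so emit a `<polyline>` with points (Y-flipped): 96.040,48.855 245.448,29.067 20.129,109.071.

<svg xmlns="http://www.w3.org/2000/svg" width="307.264mm" height="129.382mm" viewBox="0 0 307.264 129.382">
  <polyline points="155.316,44.456 121.149,20.967" fill="none" stroke="#000000"/>
  <polyline points="96.040,48.855 245.448,29.067 20.129,109.071" fill="none" stroke="#000000"/>
</svg>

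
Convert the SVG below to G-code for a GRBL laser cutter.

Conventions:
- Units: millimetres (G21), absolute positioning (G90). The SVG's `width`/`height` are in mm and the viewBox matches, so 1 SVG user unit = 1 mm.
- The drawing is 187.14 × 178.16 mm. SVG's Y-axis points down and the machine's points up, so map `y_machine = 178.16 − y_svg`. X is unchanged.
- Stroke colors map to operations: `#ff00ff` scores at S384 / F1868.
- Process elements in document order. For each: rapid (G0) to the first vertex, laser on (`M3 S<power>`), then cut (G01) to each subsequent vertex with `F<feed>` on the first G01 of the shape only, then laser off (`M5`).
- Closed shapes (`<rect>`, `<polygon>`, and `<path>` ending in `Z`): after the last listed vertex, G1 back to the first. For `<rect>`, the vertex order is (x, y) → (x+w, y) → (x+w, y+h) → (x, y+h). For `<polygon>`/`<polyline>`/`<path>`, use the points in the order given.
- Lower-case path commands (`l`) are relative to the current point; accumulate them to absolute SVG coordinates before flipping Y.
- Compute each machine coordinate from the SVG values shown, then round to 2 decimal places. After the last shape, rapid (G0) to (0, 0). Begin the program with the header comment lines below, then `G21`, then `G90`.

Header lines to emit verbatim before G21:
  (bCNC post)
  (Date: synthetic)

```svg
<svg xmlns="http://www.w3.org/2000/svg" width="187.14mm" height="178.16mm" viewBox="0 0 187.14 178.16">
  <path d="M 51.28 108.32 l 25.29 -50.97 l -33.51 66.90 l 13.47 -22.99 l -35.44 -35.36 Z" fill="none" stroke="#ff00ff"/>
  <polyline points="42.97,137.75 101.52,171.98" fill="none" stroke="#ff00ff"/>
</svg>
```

(bCNC post)
(Date: synthetic)
G21
G90
G0 X51.28 Y69.84
M3 S384
G01 X76.57 Y120.81 F1868
G01 X43.06 Y53.91
G01 X56.53 Y76.90
G01 X21.09 Y112.26
G01 X51.28 Y69.84
M5
G0 X42.97 Y40.41
M3 S384
G01 X101.52 Y6.18 F1868
M5
G0 X0.00 Y0.00

viewBox `0 0 187.14 178.16` with mm width/height → 1 unit = 1 mm. Flip: y_m = 178.16 − y_svg.

**Shape 1** — `<path>` closed polygon, stroke `#ff00ff` → score (S384, F1868). Machine vertices: (51.28,69.84) → (76.57,120.81) → (43.06,53.91) → (56.53,76.90) → (21.09,112.26) → (51.28,69.84). Closed: final G1 returns to the first vertex.

**Shape 2** — `<polyline>` line segment, stroke `#ff00ff` → score (S384, F1868). Machine vertices: (42.97,40.41) → (101.52,6.18). Open path.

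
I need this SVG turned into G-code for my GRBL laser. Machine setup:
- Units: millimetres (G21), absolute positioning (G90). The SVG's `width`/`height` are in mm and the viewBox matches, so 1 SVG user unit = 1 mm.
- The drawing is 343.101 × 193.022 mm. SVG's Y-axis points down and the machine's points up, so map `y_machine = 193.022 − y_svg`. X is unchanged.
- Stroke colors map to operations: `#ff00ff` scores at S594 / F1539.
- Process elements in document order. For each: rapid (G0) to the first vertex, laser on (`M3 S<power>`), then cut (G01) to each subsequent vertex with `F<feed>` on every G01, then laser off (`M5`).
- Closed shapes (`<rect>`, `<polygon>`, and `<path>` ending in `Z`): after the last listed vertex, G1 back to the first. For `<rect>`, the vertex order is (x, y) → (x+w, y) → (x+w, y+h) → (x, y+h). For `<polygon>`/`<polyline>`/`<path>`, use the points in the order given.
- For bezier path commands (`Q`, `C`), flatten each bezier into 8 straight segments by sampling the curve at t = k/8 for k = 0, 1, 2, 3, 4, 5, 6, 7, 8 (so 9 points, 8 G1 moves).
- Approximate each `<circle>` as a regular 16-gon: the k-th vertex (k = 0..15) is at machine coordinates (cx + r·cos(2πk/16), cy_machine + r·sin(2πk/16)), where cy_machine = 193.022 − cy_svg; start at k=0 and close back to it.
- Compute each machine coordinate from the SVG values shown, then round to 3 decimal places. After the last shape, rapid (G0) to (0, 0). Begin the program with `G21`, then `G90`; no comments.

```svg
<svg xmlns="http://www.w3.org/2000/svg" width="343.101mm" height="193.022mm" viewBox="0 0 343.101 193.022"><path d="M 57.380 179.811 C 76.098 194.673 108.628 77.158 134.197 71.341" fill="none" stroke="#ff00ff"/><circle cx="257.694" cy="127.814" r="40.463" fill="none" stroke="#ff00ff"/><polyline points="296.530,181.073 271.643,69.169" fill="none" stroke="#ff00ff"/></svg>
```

G21
G90
G0 X57.380 Y13.211
M3 S594
G01 X65.006 Y13.366 F1539
G01 X73.684 Y23.072 F1539
G01 X83.169 Y39.467 F1539
G01 X93.219 Y59.691 F1539
G01 X103.591 Y80.885 F1539
G01 X114.040 Y100.189 F1539
G01 X124.323 Y114.740 F1539
G01 X134.197 Y121.681 F1539
M5
G0 X298.157 Y65.208
M3 S594
G01 X295.077 Y80.693 F1539
G01 X286.306 Y93.820 F1539
G01 X273.179 Y102.591 F1539
G01 X257.694 Y105.671 F1539
G01 X242.209 Y102.591 F1539
G01 X229.082 Y93.820 F1539
G01 X220.311 Y80.693 F1539
G01 X217.231 Y65.208 F1539
G01 X220.311 Y49.723 F1539
G01 X229.082 Y36.596 F1539
G01 X242.209 Y27.825 F1539
G01 X257.694 Y24.745 F1539
G01 X273.179 Y27.825 F1539
G01 X286.306 Y36.596 F1539
G01 X295.077 Y49.723 F1539
G01 X298.157 Y65.208 F1539
M5
G0 X296.530 Y11.949
M3 S594
G01 X271.643 Y123.853 F1539
M5
G0 X0.000 Y0.000

Since the viewBox matches the mm dimensions, user units are millimetres directly. The only transform is the Y-flip y_m = 193.022 − y_svg.

Shape 1 is a cubic bezier drawn with `<path>`. Its stroke #ff00ff means score at S594, F1539. After flipping Y the toolpath is (57.380,13.211) → (65.006,13.366) → (73.684,23.072) → (83.169,39.467) → (93.219,59.691) → (103.591,80.885) → (114.040,100.189) → (124.323,114.740) → (134.197,121.681).

Shape 2 is a circle drawn with `<circle>`. Its stroke #ff00ff means score at S594, F1539. After flipping Y the toolpath is (298.157,65.208) → (295.077,80.693) → (286.306,93.820) → (273.179,102.591) → (257.694,105.671) → (242.209,102.591) → (229.082,93.820) → (220.311,80.693) → (217.231,65.208) → (220.311,49.723) → (229.082,36.596) → (242.209,27.825) → (257.694,24.745) → (273.179,27.825) → (286.306,36.596) → (295.077,49.723) → (298.157,65.208), returning to the start.

Shape 3 is a line segment drawn with `<polyline>`. Its stroke #ff00ff means score at S594, F1539. After flipping Y the toolpath is (296.530,11.949) → (271.643,123.853).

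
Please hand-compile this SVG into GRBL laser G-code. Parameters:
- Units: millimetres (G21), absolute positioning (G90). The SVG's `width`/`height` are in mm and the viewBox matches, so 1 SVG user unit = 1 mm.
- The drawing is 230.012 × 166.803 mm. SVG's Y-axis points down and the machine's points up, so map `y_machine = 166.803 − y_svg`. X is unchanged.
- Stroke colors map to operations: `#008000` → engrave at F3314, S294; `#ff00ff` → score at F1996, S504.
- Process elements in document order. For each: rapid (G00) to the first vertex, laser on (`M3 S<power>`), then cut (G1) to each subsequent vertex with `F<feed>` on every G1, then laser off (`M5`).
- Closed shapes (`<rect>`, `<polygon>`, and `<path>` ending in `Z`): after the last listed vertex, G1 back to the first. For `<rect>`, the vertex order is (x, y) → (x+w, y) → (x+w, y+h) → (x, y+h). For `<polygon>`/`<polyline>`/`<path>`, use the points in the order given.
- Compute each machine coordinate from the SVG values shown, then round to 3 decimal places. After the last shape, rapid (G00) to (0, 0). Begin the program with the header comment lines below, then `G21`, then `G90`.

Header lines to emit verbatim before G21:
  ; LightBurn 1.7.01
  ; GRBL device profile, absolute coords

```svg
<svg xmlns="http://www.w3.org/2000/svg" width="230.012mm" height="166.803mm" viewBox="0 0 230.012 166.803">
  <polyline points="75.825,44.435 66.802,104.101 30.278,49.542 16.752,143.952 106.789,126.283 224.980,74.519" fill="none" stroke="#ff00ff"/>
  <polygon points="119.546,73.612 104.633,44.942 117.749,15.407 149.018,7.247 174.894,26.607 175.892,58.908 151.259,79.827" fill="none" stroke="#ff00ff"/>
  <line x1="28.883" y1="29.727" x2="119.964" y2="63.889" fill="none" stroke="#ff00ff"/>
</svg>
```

viewBox `0 0 230.012 166.803` with mm width/height → 1 unit = 1 mm. Flip: y_m = 166.803 − y_svg.

**Shape 1** — `<polyline>` open polyline, stroke `#ff00ff` → score (S504, F1996). Machine vertices: (75.825,122.368) → (66.802,62.702) → (30.278,117.261) → (16.752,22.851) → (106.789,40.520) → (224.980,92.284). Open path.

**Shape 2** — `<polygon>` regular polygon, stroke `#ff00ff` → score (S504, F1996). Machine vertices: (119.546,93.191) → (104.633,121.861) → (117.749,151.396) → (149.018,159.556) → (174.894,140.196) → (175.892,107.895) → (151.259,86.976) → (119.546,93.191). Closed: final G1 returns to the first vertex.

**Shape 3** — `<line>` line segment, stroke `#ff00ff` → score (S504, F1996). Machine vertices: (28.883,137.076) → (119.964,102.914). Open path.

; LightBurn 1.7.01
; GRBL device profile, absolute coords
G21
G90
G00 X75.825 Y122.368
M3 S504
G1 X66.802 Y62.702 F1996
G1 X30.278 Y117.261 F1996
G1 X16.752 Y22.851 F1996
G1 X106.789 Y40.520 F1996
G1 X224.980 Y92.284 F1996
M5
G00 X119.546 Y93.191
M3 S504
G1 X104.633 Y121.861 F1996
G1 X117.749 Y151.396 F1996
G1 X149.018 Y159.556 F1996
G1 X174.894 Y140.196 F1996
G1 X175.892 Y107.895 F1996
G1 X151.259 Y86.976 F1996
G1 X119.546 Y93.191 F1996
M5
G00 X28.883 Y137.076
M3 S504
G1 X119.964 Y102.914 F1996
M5
G00 X0.000 Y0.000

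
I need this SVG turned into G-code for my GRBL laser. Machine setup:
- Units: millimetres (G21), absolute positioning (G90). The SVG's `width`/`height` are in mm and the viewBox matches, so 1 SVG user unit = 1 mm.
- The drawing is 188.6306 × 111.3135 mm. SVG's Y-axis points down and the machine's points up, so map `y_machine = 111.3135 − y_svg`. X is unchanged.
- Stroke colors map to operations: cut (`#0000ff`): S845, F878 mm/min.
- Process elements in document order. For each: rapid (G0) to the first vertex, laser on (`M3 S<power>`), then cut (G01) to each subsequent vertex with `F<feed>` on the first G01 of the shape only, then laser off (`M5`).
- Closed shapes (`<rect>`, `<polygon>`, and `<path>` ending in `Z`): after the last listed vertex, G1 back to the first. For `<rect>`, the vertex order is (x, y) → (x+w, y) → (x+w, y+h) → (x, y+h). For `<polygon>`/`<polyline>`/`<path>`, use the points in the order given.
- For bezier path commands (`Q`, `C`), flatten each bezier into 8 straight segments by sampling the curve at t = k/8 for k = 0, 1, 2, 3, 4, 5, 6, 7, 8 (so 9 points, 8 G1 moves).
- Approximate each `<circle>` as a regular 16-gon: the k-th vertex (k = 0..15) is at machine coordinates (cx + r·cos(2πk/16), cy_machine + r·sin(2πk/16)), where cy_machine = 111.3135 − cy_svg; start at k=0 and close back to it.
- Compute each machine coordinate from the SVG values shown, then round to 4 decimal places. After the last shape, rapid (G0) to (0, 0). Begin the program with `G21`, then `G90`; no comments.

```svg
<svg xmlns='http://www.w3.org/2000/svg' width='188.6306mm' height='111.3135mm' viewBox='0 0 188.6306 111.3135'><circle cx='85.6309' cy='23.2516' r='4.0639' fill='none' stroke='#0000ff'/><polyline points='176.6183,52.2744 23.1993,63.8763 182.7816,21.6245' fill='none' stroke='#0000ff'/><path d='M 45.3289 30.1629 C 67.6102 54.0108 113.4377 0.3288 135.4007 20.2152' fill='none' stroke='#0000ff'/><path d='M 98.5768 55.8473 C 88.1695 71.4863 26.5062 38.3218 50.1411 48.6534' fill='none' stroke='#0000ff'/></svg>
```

G21
G90
G0 X89.6948 Y88.0619
M3 S845
G01 X89.3855 Y89.6171 F878
G01 X88.5045 Y90.9355
G01 X87.1861 Y91.8165
G01 X85.6309 Y92.1258
G01 X84.0757 Y91.8165
G01 X82.7573 Y90.9355
G01 X81.8763 Y89.6171
G01 X81.5670 Y88.0619
G01 X81.8763 Y86.5067
G01 X82.7573 Y85.1883
G01 X84.0757 Y84.3073
G01 X85.6309 Y83.9980
G01 X87.1861 Y84.3073
G01 X88.5045 Y85.1883
G01 X89.3855 Y86.5067
G01 X89.6948 Y88.0619
M5
G0 X176.6183 Y59.0391
M3 S845
G01 X23.1993 Y47.4372 F878
G01 X182.7816 Y89.6890
M5
G0 X45.3289 Y81.1506
M3 S845
G01 X54.6955 Y75.5467 F878
G01 X65.7140 Y75.4406
G01 X77.8287 Y79.0616
G01 X90.4842 Y84.6389
G01 X103.1247 Y90.4019
G01 X115.1946 Y94.5799
G01 X126.1385 Y95.4023
G01 X135.4007 Y91.0983
M5
G0 X98.5768 Y55.4662
M3 S845
G01 X92.5381 Y51.7090 F878
G01 X83.2945 Y51.4454
G01 X72.4461 Y53.5939
G01 X61.5931 Y57.0729
G01 X52.3359 Y60.8006
G01 X46.2747 Y63.6955
G01 X45.0097 Y64.6758
G01 X50.1411 Y62.6601
M5
G0 X0.0000 Y0.0000

Since the viewBox matches the mm dimensions, user units are millimetres directly. The only transform is the Y-flip y_m = 111.3135 − y_svg.

Shape 1 is a circle drawn with `<circle>`. Its stroke #0000ff means cut at S845, F878. After flipping Y the toolpath is (89.6948,88.0619) → (89.3855,89.6171) → (88.5045,90.9355) → (87.1861,91.8165) → (85.6309,92.1258) → (84.0757,91.8165) → (82.7573,90.9355) → (81.8763,89.6171) → (81.5670,88.0619) → (81.8763,86.5067) → (82.7573,85.1883) → (84.0757,84.3073) → (85.6309,83.9980) → (87.1861,84.3073) → (88.5045,85.1883) → (89.3855,86.5067) → (89.6948,88.0619), returning to the start.

Shape 2 is a open polyline drawn with `<polyline>`. Its stroke #0000ff means cut at S845, F878. After flipping Y the toolpath is (176.6183,59.0391) → (23.1993,47.4372) → (182.7816,89.6890).

Shape 3 is a cubic bezier drawn with `<path>`. Its stroke #0000ff means cut at S845, F878. After flipping Y the toolpath is (45.3289,81.1506) → (54.6955,75.5467) → (65.7140,75.4406) → (77.8287,79.0616) → (90.4842,84.6389) → (103.1247,90.4019) → (115.1946,94.5799) → (126.1385,95.4023) → (135.4007,91.0983).

Shape 4 is a cubic bezier drawn with `<path>`. Its stroke #0000ff means cut at S845, F878. After flipping Y the toolpath is (98.5768,55.4662) → (92.5381,51.7090) → (83.2945,51.4454) → (72.4461,53.5939) → (61.5931,57.0729) → (52.3359,60.8006) → (46.2747,63.6955) → (45.0097,64.6758) → (50.1411,62.6601).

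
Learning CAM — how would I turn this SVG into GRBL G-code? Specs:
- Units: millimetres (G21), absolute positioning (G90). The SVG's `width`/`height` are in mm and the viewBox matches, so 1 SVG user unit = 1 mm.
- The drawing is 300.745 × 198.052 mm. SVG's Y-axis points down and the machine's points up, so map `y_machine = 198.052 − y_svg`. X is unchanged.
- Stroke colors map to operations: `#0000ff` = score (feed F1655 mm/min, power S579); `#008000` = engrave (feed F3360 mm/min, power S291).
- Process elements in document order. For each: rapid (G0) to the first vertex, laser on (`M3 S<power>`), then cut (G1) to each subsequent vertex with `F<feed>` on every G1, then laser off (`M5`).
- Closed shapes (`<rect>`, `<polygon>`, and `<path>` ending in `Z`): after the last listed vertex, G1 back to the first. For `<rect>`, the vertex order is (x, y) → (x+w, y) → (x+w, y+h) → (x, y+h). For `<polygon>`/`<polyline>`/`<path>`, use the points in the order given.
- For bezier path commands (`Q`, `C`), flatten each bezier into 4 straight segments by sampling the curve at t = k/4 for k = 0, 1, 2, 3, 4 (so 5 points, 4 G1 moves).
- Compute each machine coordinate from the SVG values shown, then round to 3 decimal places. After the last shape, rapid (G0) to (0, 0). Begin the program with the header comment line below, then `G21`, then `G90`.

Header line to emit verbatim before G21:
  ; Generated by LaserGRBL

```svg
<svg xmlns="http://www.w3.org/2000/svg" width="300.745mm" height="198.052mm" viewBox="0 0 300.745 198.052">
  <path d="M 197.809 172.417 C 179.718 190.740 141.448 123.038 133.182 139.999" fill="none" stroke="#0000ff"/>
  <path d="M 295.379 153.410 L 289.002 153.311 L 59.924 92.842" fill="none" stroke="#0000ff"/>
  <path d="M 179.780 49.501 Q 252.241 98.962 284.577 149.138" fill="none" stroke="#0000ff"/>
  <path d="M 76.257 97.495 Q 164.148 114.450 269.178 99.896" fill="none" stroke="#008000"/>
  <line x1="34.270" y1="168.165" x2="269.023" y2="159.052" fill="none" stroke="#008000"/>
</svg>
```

Since the viewBox matches the mm dimensions, user units are millimetres directly. The only transform is the Y-flip y_m = 198.052 − y_svg.

Shape 1 is a cubic bezier drawn with `<path>`. Its stroke #0000ff means score at S579, F1655. After flipping Y the toolpath is (197.809,25.635) → (181.241,25.355) → (161.811,41.333) → (144.223,57.566) → (133.182,58.053).

Shape 2 is a open polyline drawn with `<path>`. Its stroke #0000ff means score at S579, F1655. After flipping Y the toolpath is (295.379,44.642) → (289.002,44.741) → (59.924,105.210).

Shape 3 is a quadratic bezier drawn with `<path>`. Its stroke #0000ff means score at S579, F1655. After flipping Y the toolpath is (179.780,148.551) → (213.503,123.776) → (242.210,98.911) → (265.901,73.957) → (284.577,48.914).

Shape 4 is a quadratic bezier drawn with `<path>`. Its stroke #008000 means engrave at S291, F3360. After flipping Y the toolpath is (76.257,100.557) → (121.274,94.049) → (168.433,91.479) → (217.734,92.848) → (269.178,98.156).

Shape 5 is a line segment drawn with `<line>`. Its stroke #008000 means engrave at S291, F3360. After flipping Y the toolpath is (34.270,29.887) → (269.023,39.000).

; Generated by LaserGRBL
G21
G90
G0 X197.809 Y25.635
M3 S579
G1 X181.241 Y25.355 F1655
G1 X161.811 Y41.333 F1655
G1 X144.223 Y57.566 F1655
G1 X133.182 Y58.053 F1655
M5
G0 X295.379 Y44.642
M3 S579
G1 X289.002 Y44.741 F1655
G1 X59.924 Y105.210 F1655
M5
G0 X179.780 Y148.551
M3 S579
G1 X213.503 Y123.776 F1655
G1 X242.210 Y98.911 F1655
G1 X265.901 Y73.957 F1655
G1 X284.577 Y48.914 F1655
M5
G0 X76.257 Y100.557
M3 S291
G1 X121.274 Y94.049 F3360
G1 X168.433 Y91.479 F3360
G1 X217.734 Y92.848 F3360
G1 X269.178 Y98.156 F3360
M5
G0 X34.270 Y29.887
M3 S291
G1 X269.023 Y39.000 F3360
M5
G0 X0.000 Y0.000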